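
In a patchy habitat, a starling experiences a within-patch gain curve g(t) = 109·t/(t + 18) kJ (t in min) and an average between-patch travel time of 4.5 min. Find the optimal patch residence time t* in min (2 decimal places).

9.00 min

Optimal t* satisfies g'(t*) = g(t*)/(T + t*).
g'(t) = 109·18/(t + 18)². Setting 109·18/(t+18)² = 109t/[(t+18)(4.5+t)] gives 18(4.5+t) = t(t+18), so t² = 18×4.5 = 81.
t* = √81 = 9 min.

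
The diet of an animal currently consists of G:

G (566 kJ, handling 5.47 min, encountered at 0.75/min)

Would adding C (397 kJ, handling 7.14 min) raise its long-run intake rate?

On G alone, R = ΣλE/(1+Σλh) = 424.5/5.103 = 83.19 kJ/min.
C: E/h = 397/7.14 = 55.6 kJ/min.
Since 55.6 < R, time spent handling C is better spent searching.

No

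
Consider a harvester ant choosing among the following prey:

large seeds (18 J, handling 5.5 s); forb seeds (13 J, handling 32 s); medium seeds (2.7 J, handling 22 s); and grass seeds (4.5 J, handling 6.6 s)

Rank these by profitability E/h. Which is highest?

large seeds

In descending order of E/h:
large seeds: 18/5.5 = 3.27 J/s
grass seeds: 4.5/6.6 = 0.682 J/s
forb seeds: 13/32 = 0.406 J/s
medium seeds: 2.7/22 = 0.123 J/s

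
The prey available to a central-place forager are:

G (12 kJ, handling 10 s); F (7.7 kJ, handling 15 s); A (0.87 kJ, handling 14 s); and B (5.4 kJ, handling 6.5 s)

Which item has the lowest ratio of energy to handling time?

A

Profitability E/h (kJ/s): G = 12/10 = 1.2, F = 7.7/15 = 0.513, A = 0.87/14 = 0.0621, B = 5.4/6.5 = 0.831.
Ranked: G > B > F > A.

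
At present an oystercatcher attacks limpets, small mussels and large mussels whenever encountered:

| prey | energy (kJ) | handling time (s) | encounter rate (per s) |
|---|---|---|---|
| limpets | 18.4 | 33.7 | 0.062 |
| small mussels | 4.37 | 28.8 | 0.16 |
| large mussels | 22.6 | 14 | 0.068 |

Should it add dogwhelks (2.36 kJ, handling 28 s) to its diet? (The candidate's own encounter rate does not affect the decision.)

No

Intake rate on the current diet: R = (0.062×18.4 + 0.16×4.37 + 0.068×22.6) / (1 + 0.062×33.7 + 0.16×28.8 + 0.068×14) = 3.377/8.649 = 0.3904 kJ/s.
Profitability of dogwhelks: 2.36/28 = 0.08429 kJ/s.
0.08429 < 0.3904, so adding dogwhelks would lower the average — exclude it.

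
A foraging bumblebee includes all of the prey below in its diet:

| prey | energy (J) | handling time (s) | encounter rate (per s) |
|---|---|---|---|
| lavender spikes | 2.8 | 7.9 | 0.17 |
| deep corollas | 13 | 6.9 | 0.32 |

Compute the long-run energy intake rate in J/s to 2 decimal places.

1.02 J/s

Energy encountered per unit search time: 0.17×2.8 + 0.32×13 = 4.636 J/s.
Handling time per unit search time: 0.17×7.9 + 0.32×6.9 = 3.551.
Rate = 4.636/(1 + 3.551) = 1.019 J/s.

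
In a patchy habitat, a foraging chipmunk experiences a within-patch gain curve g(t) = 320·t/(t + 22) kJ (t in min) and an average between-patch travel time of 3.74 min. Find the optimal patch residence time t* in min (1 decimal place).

9.1 min

By the marginal value theorem, leave when the instantaneous gain rate g'(t) equals the habitat-wide average g(t)/(T + t).
g'(t) = 320·22/(t + 22)². Setting 320·22/(t+22)² = 320t/[(t+22)(3.74+t)] gives 22(3.74+t) = t(t+22), so t² = 22×3.74 = 82.28.
t* = √82.28 = 9.071 min.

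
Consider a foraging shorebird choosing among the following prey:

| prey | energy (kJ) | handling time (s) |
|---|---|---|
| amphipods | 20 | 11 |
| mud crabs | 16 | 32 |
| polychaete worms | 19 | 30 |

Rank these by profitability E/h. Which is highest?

Profitability E/h (kJ/s): amphipods = 20/11 = 1.82, mud crabs = 16/32 = 0.5, polychaete worms = 19/30 = 0.633.
Ranked: amphipods > polychaete worms > mud crabs.

amphipods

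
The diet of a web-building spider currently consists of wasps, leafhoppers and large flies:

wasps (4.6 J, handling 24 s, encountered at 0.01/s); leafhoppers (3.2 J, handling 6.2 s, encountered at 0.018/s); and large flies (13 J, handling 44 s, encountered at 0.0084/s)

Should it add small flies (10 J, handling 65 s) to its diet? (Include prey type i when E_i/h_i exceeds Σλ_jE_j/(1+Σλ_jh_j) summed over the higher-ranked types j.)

On wasps, leafhoppers and large flies alone, R = ΣλE/(1+Σλh) = 0.2128/1.721 = 0.1236 J/s.
small flies: E/h = 10/65 = 0.1538 J/s.
Since 0.1538 > R, including small flies increases the long-run rate.

Yes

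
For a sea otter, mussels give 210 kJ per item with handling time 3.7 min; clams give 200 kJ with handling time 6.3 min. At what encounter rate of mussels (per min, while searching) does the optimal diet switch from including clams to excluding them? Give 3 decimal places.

Drop clams once their profitability E₂/h₂ falls below the rate achievable on mussels alone: E₂/h₂ = λE₁/(1 + λh₁).
Solve for λ: λE₁h₂ = E₂(1 + λh₁) → λ(E₁h₂ − E₂h₁) = E₂ → λ = E₂/(E₁h₂ − E₂h₁).
λ = 200/(210×6.3 − 200×3.7) = 200/583 = 0.3431 per min.

0.343 per min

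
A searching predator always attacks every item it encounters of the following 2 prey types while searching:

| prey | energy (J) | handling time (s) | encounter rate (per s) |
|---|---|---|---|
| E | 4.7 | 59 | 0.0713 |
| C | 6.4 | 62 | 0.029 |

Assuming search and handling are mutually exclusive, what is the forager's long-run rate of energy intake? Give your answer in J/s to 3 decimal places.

R = Σλ_iE_i / (1 + Σλ_ih_i)
Numerator: 0.0713×4.7 + 0.029×6.4 = 0.5207
Denominator: 1 + 0.0713×59 + 0.029×62 = 7.005
R = 0.5207/7.005 = 0.07434 J/s

0.074 J/s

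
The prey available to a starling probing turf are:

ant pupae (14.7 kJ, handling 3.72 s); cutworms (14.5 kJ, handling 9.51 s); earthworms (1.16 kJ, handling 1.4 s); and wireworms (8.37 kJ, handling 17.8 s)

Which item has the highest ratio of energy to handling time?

In descending order of E/h:
ant pupae: 14.7/3.72 = 3.95 kJ/s
cutworms: 14.5/9.51 = 1.52 kJ/s
earthworms: 1.16/1.4 = 0.829 kJ/s
wireworms: 8.37/17.8 = 0.47 kJ/s

ant pupae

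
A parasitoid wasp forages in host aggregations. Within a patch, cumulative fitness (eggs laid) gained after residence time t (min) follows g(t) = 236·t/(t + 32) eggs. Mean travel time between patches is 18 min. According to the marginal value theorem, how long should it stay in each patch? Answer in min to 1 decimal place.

Optimal t* satisfies g'(t*) = g(t*)/(T + t*).
g'(t) = 236·32/(t + 32)². Setting 236·32/(t+32)² = 236t/[(t+32)(18+t)] gives 32(18+t) = t(t+32), so t² = 32×18 = 576.
t* = √576 = 24 min.

24.0 min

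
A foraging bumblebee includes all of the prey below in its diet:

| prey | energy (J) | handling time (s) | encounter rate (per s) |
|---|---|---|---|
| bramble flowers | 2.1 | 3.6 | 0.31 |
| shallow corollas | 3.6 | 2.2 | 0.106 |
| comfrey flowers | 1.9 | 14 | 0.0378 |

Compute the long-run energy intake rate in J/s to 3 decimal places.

Energy encountered per unit search time: 0.31×2.1 + 0.106×3.6 + 0.0378×1.9 = 1.104 J/s.
Handling time per unit search time: 0.31×3.6 + 0.106×2.2 + 0.0378×14 = 1.878.
Rate = 1.104/(1 + 1.878) = 0.3837 J/s.

0.384 J/s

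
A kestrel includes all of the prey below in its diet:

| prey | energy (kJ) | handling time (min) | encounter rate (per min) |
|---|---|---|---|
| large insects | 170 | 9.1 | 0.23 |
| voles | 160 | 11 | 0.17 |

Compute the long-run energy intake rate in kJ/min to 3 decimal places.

Energy encountered per unit search time: 0.23×170 + 0.17×160 = 66.3 kJ/min.
Handling time per unit search time: 0.23×9.1 + 0.17×11 = 3.963.
Rate = 66.3/(1 + 3.963) = 13.36 kJ/min.

13.359 kJ/min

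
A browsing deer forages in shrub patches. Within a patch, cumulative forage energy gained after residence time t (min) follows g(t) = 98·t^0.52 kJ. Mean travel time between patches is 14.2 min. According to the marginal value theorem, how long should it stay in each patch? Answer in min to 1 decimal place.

Maximise g(t)/(T+t): set derivative to zero → g'(t)(T+t) = g(t).
g'(t) = 0.52·98·t^-0.48. Setting 0.52·98·t^-0.48 = 98·t^0.52/(14.2+t) gives 0.52(14.2+t) = t, so 0.48·t = 0.52×14.2.
t* = 0.52×14.2/0.48 = 15.38 min.

15.4 min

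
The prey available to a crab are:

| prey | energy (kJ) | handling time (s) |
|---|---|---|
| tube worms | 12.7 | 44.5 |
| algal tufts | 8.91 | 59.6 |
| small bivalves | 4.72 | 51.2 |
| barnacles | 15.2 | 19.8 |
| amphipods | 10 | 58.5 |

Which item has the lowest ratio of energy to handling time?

small bivalves

Profitability E/h (kJ/s): tube worms = 12.7/44.5 = 0.285, algal tufts = 8.91/59.6 = 0.149, small bivalves = 4.72/51.2 = 0.0922, barnacles = 15.2/19.8 = 0.768, amphipods = 10/58.5 = 0.171.
Ranked: barnacles > tube worms > amphipods > algal tufts > small bivalves.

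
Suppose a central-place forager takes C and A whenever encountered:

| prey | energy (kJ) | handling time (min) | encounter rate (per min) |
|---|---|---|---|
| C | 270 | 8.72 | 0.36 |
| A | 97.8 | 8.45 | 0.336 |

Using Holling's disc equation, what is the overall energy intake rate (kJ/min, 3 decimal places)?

18.638 kJ/min

R = (0.36×270 + 0.336×97.8) / (1 + 0.36×8.72 + 0.336×8.45) = 130.1/6.978 = 18.64 kJ/min.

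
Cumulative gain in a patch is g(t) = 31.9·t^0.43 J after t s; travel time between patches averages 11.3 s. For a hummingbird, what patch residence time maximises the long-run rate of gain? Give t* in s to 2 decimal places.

Maximise g(t)/(T+t): set derivative to zero → g'(t)(T+t) = g(t).
g'(t) = 0.43·31.9·t^-0.57. Setting 0.43·31.9·t^-0.57 = 31.9·t^0.43/(11.3+t) gives 0.43(11.3+t) = t, so 0.57·t = 0.43×11.3.
t* = 0.43×11.3/0.57 = 8.525 s.

8.52 s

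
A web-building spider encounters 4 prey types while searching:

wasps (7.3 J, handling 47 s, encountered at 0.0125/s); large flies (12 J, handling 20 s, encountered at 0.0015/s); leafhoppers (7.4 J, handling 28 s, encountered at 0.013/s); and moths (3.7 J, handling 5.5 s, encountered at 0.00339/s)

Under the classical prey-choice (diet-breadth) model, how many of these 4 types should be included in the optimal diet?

4

Profitabilities (E/h, J/s): moths 0.673, large flies 0.6, leafhoppers 0.264, wasps 0.155. Add prey in this order while the next type's profitability exceeds the intake rate on those already taken.
Rate on top 1: 0.01231. large flies: 0.6 > 0.01231 → include.
Rate on top 2: 0.02913. leafhoppers: 0.264 > 0.02913 → include.
Rate on top 3: 0.08972. wasps: 0.155 > 0.08972 → include.
Optimal diet: moths, large flies, leafhoppers, wasps — 4 of 4 types.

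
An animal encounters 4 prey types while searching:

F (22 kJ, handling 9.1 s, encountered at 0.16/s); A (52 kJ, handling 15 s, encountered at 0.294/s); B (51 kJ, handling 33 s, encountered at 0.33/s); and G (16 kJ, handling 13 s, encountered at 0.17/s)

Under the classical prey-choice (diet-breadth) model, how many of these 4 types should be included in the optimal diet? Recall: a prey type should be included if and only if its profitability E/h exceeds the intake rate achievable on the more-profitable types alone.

Profitabilities (E/h, kJ/s): A 3.47, F 2.42, B 1.55, G 1.23. Add prey in this order while the next type's profitability exceeds the intake rate on those already taken.
Rate on top 1: 2.826. F: 2.42 < 2.826 → exclude; stop.
Optimal diet: A — 1 of 4 types.

1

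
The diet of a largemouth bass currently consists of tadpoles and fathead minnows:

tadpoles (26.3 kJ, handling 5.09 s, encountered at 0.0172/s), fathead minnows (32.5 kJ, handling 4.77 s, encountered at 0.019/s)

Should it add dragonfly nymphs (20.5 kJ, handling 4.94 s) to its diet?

Yes

On tadpoles and fathead minnows alone, R = ΣλE/(1+Σλh) = 1.07/1.178 = 0.9081 kJ/s.
Profitability of dragonfly nymphs: 20.5/4.94 = 4.15 kJ/s.
Since 4.15 > R, including dragonfly nymphs increases the long-run rate.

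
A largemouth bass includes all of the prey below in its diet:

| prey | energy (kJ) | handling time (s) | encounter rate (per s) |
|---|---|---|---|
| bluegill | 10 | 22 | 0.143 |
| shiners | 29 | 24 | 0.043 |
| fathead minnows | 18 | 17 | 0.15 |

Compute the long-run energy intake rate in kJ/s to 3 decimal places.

0.696 kJ/s

R = Σλ_iE_i / (1 + Σλ_ih_i)
Numerator: 0.143×10 + 0.043×29 + 0.15×18 = 5.377
Denominator: 1 + 0.143×22 + 0.043×24 + 0.15×17 = 7.728
R = 5.377/7.728 = 0.6958 kJ/s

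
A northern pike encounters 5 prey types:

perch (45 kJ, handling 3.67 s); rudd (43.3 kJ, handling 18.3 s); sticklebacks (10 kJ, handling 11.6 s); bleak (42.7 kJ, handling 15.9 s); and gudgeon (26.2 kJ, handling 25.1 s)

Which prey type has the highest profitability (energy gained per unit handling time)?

In descending order of E/h:
perch: 45/3.67 = 12.3 kJ/s
bleak: 42.7/15.9 = 2.69 kJ/s
rudd: 43.3/18.3 = 2.37 kJ/s
gudgeon: 26.2/25.1 = 1.04 kJ/s
sticklebacks: 10/11.6 = 0.862 kJ/s

perch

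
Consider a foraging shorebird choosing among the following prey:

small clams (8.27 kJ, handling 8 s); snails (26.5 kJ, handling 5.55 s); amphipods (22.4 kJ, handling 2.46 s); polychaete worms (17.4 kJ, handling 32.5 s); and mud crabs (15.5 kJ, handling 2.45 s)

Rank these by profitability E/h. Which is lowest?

polychaete worms

In descending order of E/h:
amphipods: 22.4/2.46 = 9.11 kJ/s
mud crabs: 15.5/2.45 = 6.33 kJ/s
snails: 26.5/5.55 = 4.77 kJ/s
small clams: 8.27/8 = 1.03 kJ/s
polychaete worms: 17.4/32.5 = 0.535 kJ/s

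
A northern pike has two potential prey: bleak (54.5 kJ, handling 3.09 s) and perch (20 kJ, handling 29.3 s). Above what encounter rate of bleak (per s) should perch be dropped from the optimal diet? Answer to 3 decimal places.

0.013 per s

At the threshold, the rate on bleak alone equals the profitability of perch: λ·54.5/(1 + λ·3.09) = 20/29.3 = 0.6826.
Rearranging, λ(54.5 − 0.6826×3.09) = 0.6826, so λ = 0.6826/52.39 = 0.01303 per s.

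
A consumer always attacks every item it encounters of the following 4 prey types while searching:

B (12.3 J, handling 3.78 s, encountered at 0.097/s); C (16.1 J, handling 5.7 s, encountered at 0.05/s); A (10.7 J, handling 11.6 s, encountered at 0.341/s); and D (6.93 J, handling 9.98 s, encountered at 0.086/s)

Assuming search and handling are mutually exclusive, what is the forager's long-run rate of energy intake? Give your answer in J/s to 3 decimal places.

R = (0.097×12.3 + 0.05×16.1 + 0.341×10.7 + 0.086×6.93) / (1 + 0.097×3.78 + 0.05×5.7 + 0.341×11.6 + 0.086×9.98) = 6.243/6.466 = 0.9655 J/s.

0.966 J/s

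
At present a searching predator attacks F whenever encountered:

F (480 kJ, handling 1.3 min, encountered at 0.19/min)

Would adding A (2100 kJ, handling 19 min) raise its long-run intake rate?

Yes

Intake rate on the current diet: R = (0.19×480) / (1 + 0.19×1.3) = 91.2/1.247 = 73.14 kJ/min.
A: E/h = 2100/19 = 110.5 kJ/min.
110.5 > 73.14, so adding A raises the average — include it.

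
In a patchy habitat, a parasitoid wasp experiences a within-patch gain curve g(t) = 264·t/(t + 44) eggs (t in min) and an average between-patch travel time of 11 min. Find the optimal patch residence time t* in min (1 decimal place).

22.0 min

Maximise g(t)/(T+t): set derivative to zero → g'(t)(T+t) = g(t).
g'(t) = 264·44/(t + 44)². Setting 264·44/(t+44)² = 264t/[(t+44)(11+t)] gives 44(11+t) = t(t+44), so t² = 44×11 = 484.
t* = √484 = 22 min.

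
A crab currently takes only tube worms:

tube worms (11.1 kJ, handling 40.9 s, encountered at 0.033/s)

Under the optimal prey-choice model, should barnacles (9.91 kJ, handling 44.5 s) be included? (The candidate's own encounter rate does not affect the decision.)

Intake rate on the current diet: R = (0.033×11.1) / (1 + 0.033×40.9) = 0.3663/2.35 = 0.1559 kJ/s.
barnacles: E/h = 9.91/44.5 = 0.2227 kJ/s.
0.2227 > 0.1559, so adding barnacles raises the average — include it.

Yes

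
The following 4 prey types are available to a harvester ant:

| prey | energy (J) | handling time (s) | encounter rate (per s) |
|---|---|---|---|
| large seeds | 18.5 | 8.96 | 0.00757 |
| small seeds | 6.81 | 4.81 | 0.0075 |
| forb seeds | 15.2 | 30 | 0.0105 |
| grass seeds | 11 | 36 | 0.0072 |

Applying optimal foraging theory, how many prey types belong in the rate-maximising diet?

E/h in descending order: large seeds 2.06, small seeds 1.42, forb seeds 0.507, grass seeds 0.306 J/s. The optimal diet is the largest prefix of this list for which every included type satisfies E_i/h_i > R on the types above it.
Rate on top 1: 0.1311. small seeds: 1.42 > 0.1311 → include.
Rate on top 2: 0.1731. forb seeds: 0.507 > 0.1731 → include.
Rate on top 3: 0.2472. grass seeds: 0.306 > 0.2472 → include.
Optimal diet: large seeds, small seeds, forb seeds, grass seeds — 4 of 4 types.

4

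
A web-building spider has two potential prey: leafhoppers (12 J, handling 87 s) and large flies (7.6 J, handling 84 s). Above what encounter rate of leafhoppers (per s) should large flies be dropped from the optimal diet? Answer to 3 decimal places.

0.022 per s

Drop large flies once their profitability E₂/h₂ falls below the rate achievable on leafhoppers alone: E₂/h₂ = λE₁/(1 + λh₁).
Solve for λ: λE₁h₂ = E₂(1 + λh₁) → λ(E₁h₂ − E₂h₁) = E₂ → λ = E₂/(E₁h₂ − E₂h₁).
λ = 7.6/(12×84 − 7.6×87) = 7.6/346.8 = 0.02191 per s.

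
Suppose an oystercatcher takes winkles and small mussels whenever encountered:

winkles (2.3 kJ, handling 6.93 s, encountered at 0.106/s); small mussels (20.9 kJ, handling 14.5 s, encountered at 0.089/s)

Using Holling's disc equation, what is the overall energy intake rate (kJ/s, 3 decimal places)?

0.695 kJ/s

R = (0.106×2.3 + 0.089×20.9) / (1 + 0.106×6.93 + 0.089×14.5) = 2.104/3.025 = 0.6955 kJ/s.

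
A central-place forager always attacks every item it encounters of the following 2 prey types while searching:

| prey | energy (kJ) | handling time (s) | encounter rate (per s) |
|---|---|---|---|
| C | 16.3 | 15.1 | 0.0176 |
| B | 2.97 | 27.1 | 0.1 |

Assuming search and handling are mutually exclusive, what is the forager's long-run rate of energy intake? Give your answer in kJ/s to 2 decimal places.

0.15 kJ/s

R = (0.0176×16.3 + 0.1×2.97) / (1 + 0.0176×15.1 + 0.1×27.1) = 0.5839/3.976 = 0.1469 kJ/s.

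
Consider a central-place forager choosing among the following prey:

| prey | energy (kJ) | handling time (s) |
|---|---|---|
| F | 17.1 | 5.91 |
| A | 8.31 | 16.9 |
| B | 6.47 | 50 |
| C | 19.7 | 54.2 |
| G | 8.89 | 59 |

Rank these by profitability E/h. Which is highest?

F

In descending order of E/h:
F: 17.1/5.91 = 2.89 kJ/s
A: 8.31/16.9 = 0.492 kJ/s
C: 19.7/54.2 = 0.363 kJ/s
G: 8.89/59 = 0.151 kJ/s
B: 6.47/50 = 0.129 kJ/s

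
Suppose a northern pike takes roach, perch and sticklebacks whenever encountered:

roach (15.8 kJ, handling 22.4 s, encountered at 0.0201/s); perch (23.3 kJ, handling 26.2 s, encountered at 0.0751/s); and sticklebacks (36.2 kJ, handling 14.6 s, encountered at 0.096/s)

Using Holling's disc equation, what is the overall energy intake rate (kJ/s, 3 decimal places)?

1.150 kJ/s

R = (0.0201×15.8 + 0.0751×23.3 + 0.096×36.2) / (1 + 0.0201×22.4 + 0.0751×26.2 + 0.096×14.6) = 5.543/4.819 = 1.15 kJ/s.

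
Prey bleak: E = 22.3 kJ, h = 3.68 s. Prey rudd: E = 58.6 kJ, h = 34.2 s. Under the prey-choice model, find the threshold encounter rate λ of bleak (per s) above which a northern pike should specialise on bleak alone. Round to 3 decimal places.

Drop rudd once their profitability E₂/h₂ falls below the rate achievable on bleak alone: E₂/h₂ = λE₁/(1 + λh₁).
Solve for λ: λE₁h₂ = E₂(1 + λh₁) → λ(E₁h₂ − E₂h₁) = E₂ → λ = E₂/(E₁h₂ − E₂h₁).
λ = 58.6/(22.3×34.2 − 58.6×3.68) = 58.6/547 = 0.1071 per s.

0.107 per s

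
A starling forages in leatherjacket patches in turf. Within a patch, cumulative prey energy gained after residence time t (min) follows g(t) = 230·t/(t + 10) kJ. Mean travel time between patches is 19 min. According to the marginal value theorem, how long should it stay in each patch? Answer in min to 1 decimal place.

13.8 min

Optimal t* satisfies g'(t*) = g(t*)/(T + t*).
g'(t) = 230·10/(t + 10)². Setting 230·10/(t+10)² = 230t/[(t+10)(19+t)] gives 10(19+t) = t(t+10), so t² = 10×19 = 190.
t* = √190 = 13.78 min.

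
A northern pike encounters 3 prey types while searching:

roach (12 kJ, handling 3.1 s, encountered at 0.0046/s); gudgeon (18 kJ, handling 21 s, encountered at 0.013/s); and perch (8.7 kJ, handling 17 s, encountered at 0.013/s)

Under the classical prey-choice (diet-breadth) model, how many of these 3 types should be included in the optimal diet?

E/h in descending order: roach 3.87, gudgeon 0.857, perch 0.512 kJ/s. The optimal diet is the largest prefix of this list for which every included type satisfies E_i/h_i > R on the types above it.
Rate on top 1: 0.05442. gudgeon: 0.857 > 0.05442 → include.
Rate on top 2: 0.2247. perch: 0.512 > 0.2247 → include.
Optimal diet: roach, gudgeon, perch — 3 of 3 types.

3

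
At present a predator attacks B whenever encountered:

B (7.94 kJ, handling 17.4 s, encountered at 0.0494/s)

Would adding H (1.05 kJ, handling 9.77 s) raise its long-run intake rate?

No

Current rate: (0.0494×7.94)/(1 + 0.0494×17.4) = 0.2109 kJ/s.
H: E/h = 1.05/9.77 = 0.1075 kJ/s.
0.1075 < 0.2109, so adding H would lower the average — exclude it.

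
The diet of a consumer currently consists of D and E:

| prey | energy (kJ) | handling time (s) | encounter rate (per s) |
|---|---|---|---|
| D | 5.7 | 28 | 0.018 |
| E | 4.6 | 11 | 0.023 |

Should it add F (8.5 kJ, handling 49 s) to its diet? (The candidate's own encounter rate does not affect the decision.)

Yes

Current rate: (0.018×5.7 + 0.023×4.6)/(1 + 0.018×28 + 0.023×11) = 0.1186 kJ/s.
Profitability of F: 8.5/49 = 0.1735 kJ/s.
0.1735 > 0.1186, so adding F raises the average — include it.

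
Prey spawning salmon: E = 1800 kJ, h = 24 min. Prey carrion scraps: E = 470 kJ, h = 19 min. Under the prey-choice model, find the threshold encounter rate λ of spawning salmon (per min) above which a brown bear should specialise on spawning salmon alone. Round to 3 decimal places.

The zero-one rule: include carrion scraps iff E₂/h₂ > λE₁/(1+λh₁). Equality gives the switch point.
λE₁h₂ = E₂ + λE₂h₁ ⇒ λ = E₂/(E₁h₂ − E₂h₁) = 470/(3.42e+04 − 1.128e+04) = 0.02051 per min.

0.021 per min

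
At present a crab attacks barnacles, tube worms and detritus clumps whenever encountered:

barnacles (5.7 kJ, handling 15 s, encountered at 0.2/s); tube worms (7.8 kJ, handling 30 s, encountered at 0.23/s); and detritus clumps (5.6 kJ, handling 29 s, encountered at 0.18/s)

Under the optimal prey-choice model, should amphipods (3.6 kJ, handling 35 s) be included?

Current rate: (0.2×5.7 + 0.23×7.8 + 0.18×5.6)/(1 + 0.2×15 + 0.23×30 + 0.18×29) = 0.2445 kJ/s.
Profitability of amphipods: 3.6/35 = 0.1029 kJ/s.
0.1029 < 0.2445, so adding amphipods would lower the average — exclude it.

No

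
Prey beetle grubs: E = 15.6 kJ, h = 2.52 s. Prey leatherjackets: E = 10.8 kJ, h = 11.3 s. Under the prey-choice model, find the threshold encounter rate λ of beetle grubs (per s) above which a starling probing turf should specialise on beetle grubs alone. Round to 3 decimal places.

Drop leatherjackets once their profitability E₂/h₂ falls below the rate achievable on beetle grubs alone: E₂/h₂ = λE₁/(1 + λh₁).
Solve for λ: λE₁h₂ = E₂(1 + λh₁) → λ(E₁h₂ − E₂h₁) = E₂ → λ = E₂/(E₁h₂ − E₂h₁).
λ = 10.8/(15.6×11.3 − 10.8×2.52) = 10.8/149.1 = 0.07245 per s.

0.072 per s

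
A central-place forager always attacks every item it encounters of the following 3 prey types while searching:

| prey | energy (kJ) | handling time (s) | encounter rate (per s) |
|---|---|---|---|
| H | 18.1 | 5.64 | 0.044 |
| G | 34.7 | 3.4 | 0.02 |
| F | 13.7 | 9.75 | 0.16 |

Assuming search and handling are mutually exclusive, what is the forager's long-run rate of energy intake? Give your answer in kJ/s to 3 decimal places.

1.280 kJ/s

R = Σλ_iE_i / (1 + Σλ_ih_i)
Numerator: 0.044×18.1 + 0.02×34.7 + 0.16×13.7 = 3.682
Denominator: 1 + 0.044×5.64 + 0.02×3.4 + 0.16×9.75 = 2.876
R = 3.682/2.876 = 1.28 kJ/s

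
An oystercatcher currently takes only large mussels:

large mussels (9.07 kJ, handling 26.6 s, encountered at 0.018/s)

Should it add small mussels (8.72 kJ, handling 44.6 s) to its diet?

Yes

Intake rate on the current diet: R = (0.018×9.07) / (1 + 0.018×26.6) = 0.1633/1.479 = 0.1104 kJ/s.
Profitability of small mussels: 8.72/44.6 = 0.1955 kJ/s.
Since 0.1955 > R, including small mussels increases the long-run rate.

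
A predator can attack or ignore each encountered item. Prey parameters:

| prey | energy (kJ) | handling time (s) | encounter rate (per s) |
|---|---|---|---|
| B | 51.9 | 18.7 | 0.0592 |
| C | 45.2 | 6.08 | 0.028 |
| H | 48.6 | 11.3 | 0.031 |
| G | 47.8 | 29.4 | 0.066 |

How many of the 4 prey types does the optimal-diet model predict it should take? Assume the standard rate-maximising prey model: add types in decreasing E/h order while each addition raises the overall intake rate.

3

E/h in descending order: C 7.43, H 4.3, B 2.78, G 1.63 kJ/s. The optimal diet is the largest prefix of this list for which every included type satisfies E_i/h_i > R on the types above it.
Rate on top 1: 1.081. H: 4.3 > 1.081 → include.
Rate on top 2: 1.823. B: 2.78 > 1.823 → include.
Rate on top 3: 2.224. G: 1.63 < 2.224 → exclude; stop.
Optimal diet: C, H, B — 3 of 4 types.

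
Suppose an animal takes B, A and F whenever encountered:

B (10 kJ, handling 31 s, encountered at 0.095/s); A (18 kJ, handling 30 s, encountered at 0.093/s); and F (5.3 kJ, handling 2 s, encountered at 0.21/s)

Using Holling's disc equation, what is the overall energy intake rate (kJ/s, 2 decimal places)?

Energy encountered per unit search time: 0.095×10 + 0.093×18 + 0.21×5.3 = 3.737 kJ/s.
Handling time per unit search time: 0.095×31 + 0.093×30 + 0.21×2 = 6.155.
Rate = 3.737/(1 + 6.155) = 0.5223 kJ/s.

0.52 kJ/s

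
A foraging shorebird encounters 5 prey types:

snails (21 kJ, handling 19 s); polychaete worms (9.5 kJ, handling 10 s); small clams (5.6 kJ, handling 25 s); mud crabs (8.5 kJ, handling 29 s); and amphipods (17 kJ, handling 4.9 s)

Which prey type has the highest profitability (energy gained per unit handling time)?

amphipods

In descending order of E/h:
amphipods: 17/4.9 = 3.47 kJ/s
snails: 21/19 = 1.11 kJ/s
polychaete worms: 9.5/10 = 0.95 kJ/s
mud crabs: 8.5/29 = 0.293 kJ/s
small clams: 5.6/25 = 0.224 kJ/s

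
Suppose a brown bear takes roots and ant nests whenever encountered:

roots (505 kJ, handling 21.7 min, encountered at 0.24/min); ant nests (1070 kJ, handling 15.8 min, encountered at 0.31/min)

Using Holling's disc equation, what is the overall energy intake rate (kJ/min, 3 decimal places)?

R = Σλ_iE_i / (1 + Σλ_ih_i)
Numerator: 0.24×505 + 0.31×1070 = 452.9
Denominator: 1 + 0.24×21.7 + 0.31×15.8 = 11.11
R = 452.9/11.11 = 40.78 kJ/min

40.780 kJ/min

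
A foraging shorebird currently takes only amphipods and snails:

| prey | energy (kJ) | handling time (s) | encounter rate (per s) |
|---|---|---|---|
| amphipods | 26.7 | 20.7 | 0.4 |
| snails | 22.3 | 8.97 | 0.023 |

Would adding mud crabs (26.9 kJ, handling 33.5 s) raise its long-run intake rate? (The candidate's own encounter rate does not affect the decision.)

No

Intake rate on the current diet: R = (0.4×26.7 + 0.023×22.3) / (1 + 0.4×20.7 + 0.023×8.97) = 11.19/9.486 = 1.18 kJ/s.
Profitability of mud crabs: 26.9/33.5 = 0.803 kJ/s.
Since 0.803 < R, time spent handling mud crabs is better spent searching.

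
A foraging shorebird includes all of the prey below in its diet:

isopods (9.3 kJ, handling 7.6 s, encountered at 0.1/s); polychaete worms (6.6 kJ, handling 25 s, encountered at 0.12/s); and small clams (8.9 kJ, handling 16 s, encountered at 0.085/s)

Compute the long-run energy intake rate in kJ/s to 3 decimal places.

0.405 kJ/s

R = (0.1×9.3 + 0.12×6.6 + 0.085×8.9) / (1 + 0.1×7.6 + 0.12×25 + 0.085×16) = 2.479/6.12 = 0.405 kJ/s.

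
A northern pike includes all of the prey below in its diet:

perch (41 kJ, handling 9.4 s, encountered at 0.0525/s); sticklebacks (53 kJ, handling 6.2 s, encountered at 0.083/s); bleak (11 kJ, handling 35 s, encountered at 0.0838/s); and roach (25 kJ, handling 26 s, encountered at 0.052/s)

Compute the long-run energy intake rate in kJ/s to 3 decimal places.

1.394 kJ/s

Energy encountered per unit search time: 0.0525×41 + 0.083×53 + 0.0838×11 + 0.052×25 = 8.773 kJ/s.
Handling time per unit search time: 0.0525×9.4 + 0.083×6.2 + 0.0838×35 + 0.052×26 = 5.293.
Rate = 8.773/(1 + 5.293) = 1.394 kJ/s.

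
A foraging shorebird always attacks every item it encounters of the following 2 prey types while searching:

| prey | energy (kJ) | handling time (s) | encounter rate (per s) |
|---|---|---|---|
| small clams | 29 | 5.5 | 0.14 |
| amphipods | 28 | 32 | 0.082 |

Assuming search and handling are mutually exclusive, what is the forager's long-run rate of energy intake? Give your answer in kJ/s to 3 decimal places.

1.447 kJ/s

R = (0.14×29 + 0.082×28) / (1 + 0.14×5.5 + 0.082×32) = 6.356/4.394 = 1.447 kJ/s.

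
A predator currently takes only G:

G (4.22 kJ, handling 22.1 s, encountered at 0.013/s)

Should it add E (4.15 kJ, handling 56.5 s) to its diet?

Yes

Current rate: (0.013×4.22)/(1 + 0.013×22.1) = 0.04262 kJ/s.
E: E/h = 4.15/56.5 = 0.07345 kJ/s.
0.07345 > 0.04262, so adding E raises the average — include it.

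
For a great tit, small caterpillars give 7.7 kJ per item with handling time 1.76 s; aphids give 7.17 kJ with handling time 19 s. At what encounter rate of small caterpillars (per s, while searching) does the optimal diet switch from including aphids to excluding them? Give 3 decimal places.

Drop aphids once their profitability E₂/h₂ falls below the rate achievable on small caterpillars alone: E₂/h₂ = λE₁/(1 + λh₁).
Solve for λ: λE₁h₂ = E₂(1 + λh₁) → λ(E₁h₂ − E₂h₁) = E₂ → λ = E₂/(E₁h₂ − E₂h₁).
λ = 7.17/(7.7×19 − 7.17×1.76) = 7.17/133.7 = 0.05364 per s.

0.054 per s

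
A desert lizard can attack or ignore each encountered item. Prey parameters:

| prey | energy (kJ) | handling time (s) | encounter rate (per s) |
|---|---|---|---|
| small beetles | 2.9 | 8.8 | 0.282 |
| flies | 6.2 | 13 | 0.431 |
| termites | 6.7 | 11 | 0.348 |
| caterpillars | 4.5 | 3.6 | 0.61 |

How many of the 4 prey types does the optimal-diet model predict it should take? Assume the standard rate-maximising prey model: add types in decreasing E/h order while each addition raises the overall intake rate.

1

Profitabilities (E/h, kJ/s): caterpillars 1.25, termites 0.609, flies 0.477, small beetles 0.33. Add prey in this order while the next type's profitability exceeds the intake rate on those already taken.
Rate on top 1: 0.8589. termites: 0.609 < 0.8589 → exclude; stop.
Optimal diet: caterpillars — 1 of 4 types.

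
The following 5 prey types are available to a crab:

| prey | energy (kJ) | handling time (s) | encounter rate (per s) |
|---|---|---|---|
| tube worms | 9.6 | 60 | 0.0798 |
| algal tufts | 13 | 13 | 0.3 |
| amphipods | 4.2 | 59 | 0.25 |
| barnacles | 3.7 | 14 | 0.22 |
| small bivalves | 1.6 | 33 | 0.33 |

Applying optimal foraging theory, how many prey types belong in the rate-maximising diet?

1

E/h in descending order: algal tufts 1, barnacles 0.264, tube worms 0.16, amphipods 0.0712, small bivalves 0.0485 kJ/s. The optimal diet is the largest prefix of this list for which every included type satisfies E_i/h_i > R on the types above it.
Rate on top 1: 0.7959. barnacles: 0.264 < 0.7959 → exclude; stop.
Optimal diet: algal tufts — 1 of 5 types.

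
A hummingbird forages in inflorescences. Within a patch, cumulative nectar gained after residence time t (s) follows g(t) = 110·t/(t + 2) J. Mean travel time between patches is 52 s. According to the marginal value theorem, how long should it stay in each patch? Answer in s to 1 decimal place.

10.2 s

By the marginal value theorem, leave when the instantaneous gain rate g'(t) equals the habitat-wide average g(t)/(T + t).
g'(t) = 110·2/(t + 2)². Setting 110·2/(t+2)² = 110t/[(t+2)(52+t)] gives 2(52+t) = t(t+2), so t² = 2×52 = 104.
t* = √104 = 10.2 s.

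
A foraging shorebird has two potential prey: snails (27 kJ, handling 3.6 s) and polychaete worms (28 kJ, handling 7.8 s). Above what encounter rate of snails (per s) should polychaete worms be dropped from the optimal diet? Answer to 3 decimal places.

Drop polychaete worms once their profitability E₂/h₂ falls below the rate achievable on snails alone: E₂/h₂ = λE₁/(1 + λh₁).
Solve for λ: λE₁h₂ = E₂(1 + λh₁) → λ(E₁h₂ − E₂h₁) = E₂ → λ = E₂/(E₁h₂ − E₂h₁).
λ = 28/(27×7.8 − 28×3.6) = 28/109.8 = 0.255 per s.

0.255 per s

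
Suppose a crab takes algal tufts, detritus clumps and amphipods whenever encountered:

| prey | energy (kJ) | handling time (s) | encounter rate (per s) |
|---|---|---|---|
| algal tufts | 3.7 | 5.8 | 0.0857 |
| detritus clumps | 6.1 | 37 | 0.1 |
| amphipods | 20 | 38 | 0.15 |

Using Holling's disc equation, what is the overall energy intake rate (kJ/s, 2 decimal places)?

R = (0.0857×3.7 + 0.1×6.1 + 0.15×20) / (1 + 0.0857×5.8 + 0.1×37 + 0.15×38) = 3.927/10.9 = 0.3604 kJ/s.

0.36 kJ/s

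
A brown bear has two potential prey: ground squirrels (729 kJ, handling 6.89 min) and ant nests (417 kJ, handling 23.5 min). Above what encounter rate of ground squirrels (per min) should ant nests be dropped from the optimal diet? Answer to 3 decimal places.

0.029 per min

At the threshold, the rate on ground squirrels alone equals the profitability of ant nests: λ·729/(1 + λ·6.89) = 417/23.5 = 17.74.
Rearranging, λ(729 − 17.74×6.89) = 17.74, so λ = 17.74/606.7 = 0.02925 per min.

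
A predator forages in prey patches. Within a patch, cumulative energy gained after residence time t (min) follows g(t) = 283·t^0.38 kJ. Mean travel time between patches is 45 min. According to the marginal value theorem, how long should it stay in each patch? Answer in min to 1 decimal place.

Optimal t* satisfies g'(t*) = g(t*)/(T + t*).
g'(t) = 0.38·283·t^-0.62. Setting 0.38·283·t^-0.62 = 283·t^0.38/(45+t) gives 0.38(45+t) = t, so 0.62·t = 0.38×45.
t* = 0.38×45/0.62 = 27.58 min.

27.6 min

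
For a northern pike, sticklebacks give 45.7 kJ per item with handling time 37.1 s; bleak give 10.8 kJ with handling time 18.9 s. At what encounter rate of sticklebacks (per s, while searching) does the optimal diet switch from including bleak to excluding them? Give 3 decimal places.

0.023 per s

The zero-one rule: include bleak iff E₂/h₂ > λE₁/(1+λh₁). Equality gives the switch point.
λE₁h₂ = E₂ + λE₂h₁ ⇒ λ = E₂/(E₁h₂ − E₂h₁) = 10.8/(863.7 − 400.7) = 0.02332 per s.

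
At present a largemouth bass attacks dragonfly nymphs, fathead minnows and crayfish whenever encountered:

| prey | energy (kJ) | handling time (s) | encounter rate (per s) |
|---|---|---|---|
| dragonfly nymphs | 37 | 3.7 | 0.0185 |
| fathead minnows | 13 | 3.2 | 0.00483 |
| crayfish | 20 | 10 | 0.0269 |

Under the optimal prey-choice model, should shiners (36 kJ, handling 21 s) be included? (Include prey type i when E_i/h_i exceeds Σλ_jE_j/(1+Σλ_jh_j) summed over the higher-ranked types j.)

On dragonfly nymphs, fathead minnows and crayfish alone, R = ΣλE/(1+Σλh) = 1.285/1.353 = 0.95 kJ/s.
shiners: E/h = 36/21 = 1.714 kJ/s.
Since 1.714 > R, including shiners increases the long-run rate.

Yes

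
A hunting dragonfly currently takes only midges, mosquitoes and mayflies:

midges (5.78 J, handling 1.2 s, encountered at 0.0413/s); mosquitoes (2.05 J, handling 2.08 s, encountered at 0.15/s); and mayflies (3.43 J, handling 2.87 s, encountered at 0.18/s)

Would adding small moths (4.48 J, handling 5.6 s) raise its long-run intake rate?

On midges, mosquitoes and mayflies alone, R = ΣλE/(1+Σλh) = 1.164/1.878 = 0.6195 J/s.
Profitability of small moths: 4.48/5.6 = 0.8 J/s.
0.8 > 0.6195, so adding small moths raises the average — include it.

Yes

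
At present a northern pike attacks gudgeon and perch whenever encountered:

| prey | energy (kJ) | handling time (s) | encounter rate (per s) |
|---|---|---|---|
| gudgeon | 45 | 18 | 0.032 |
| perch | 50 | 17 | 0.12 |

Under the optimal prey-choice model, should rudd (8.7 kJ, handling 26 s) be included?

Current rate: (0.032×45 + 0.12×50)/(1 + 0.032×18 + 0.12×17) = 2.058 kJ/s.
rudd: E/h = 8.7/26 = 0.3346 kJ/s.
0.3346 < 2.058, so adding rudd would lower the average — exclude it.

No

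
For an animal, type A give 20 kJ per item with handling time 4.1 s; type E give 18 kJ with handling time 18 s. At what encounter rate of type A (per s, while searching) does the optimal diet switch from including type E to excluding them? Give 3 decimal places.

0.063 per s

The zero-one rule: include type E iff E₂/h₂ > λE₁/(1+λh₁). Equality gives the switch point.
λE₁h₂ = E₂ + λE₂h₁ ⇒ λ = E₂/(E₁h₂ − E₂h₁) = 18/(360 − 73.8) = 0.06289 per s.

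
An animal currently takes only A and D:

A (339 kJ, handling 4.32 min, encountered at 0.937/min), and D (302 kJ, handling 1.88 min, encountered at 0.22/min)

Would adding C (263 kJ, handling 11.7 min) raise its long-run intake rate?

Intake rate on the current diet: R = (0.937×339 + 0.22×302) / (1 + 0.937×4.32 + 0.22×1.88) = 384.1/5.461 = 70.33 kJ/min.
C: E/h = 263/11.7 = 22.48 kJ/min.
22.48 < 70.33, so adding C would lower the average — exclude it.

No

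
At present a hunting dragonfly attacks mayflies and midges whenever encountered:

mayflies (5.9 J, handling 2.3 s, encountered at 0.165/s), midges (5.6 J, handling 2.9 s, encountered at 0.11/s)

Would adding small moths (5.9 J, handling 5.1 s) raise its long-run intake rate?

Yes

Current rate: (0.165×5.9 + 0.11×5.6)/(1 + 0.165×2.3 + 0.11×2.9) = 0.9358 J/s.
small moths: E/h = 5.9/5.1 = 1.157 J/s.
Since 1.157 > R, including small moths increases the long-run rate.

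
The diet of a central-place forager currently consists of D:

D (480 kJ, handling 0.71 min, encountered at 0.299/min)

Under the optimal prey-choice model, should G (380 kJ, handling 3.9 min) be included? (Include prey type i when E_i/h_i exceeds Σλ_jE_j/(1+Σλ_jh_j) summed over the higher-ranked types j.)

No

Intake rate on the current diet: R = (0.299×480) / (1 + 0.299×0.71) = 143.5/1.212 = 118.4 kJ/min.
Profitability of G: 380/3.9 = 97.44 kJ/min.
Since 97.44 < R, time spent handling G is better spent searching.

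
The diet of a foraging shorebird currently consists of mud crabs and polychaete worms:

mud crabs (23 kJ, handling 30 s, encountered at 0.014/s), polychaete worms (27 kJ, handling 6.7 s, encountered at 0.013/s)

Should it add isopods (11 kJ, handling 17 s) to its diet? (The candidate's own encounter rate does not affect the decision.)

Current rate: (0.014×23 + 0.013×27)/(1 + 0.014×30 + 0.013×6.7) = 0.4466 kJ/s.
isopods: E/h = 11/17 = 0.6471 kJ/s.
0.6471 > 0.4466, so adding isopods raises the average — include it.

Yes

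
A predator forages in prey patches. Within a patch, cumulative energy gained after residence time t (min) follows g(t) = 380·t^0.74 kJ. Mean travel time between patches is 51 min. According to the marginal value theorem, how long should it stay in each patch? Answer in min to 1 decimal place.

145.2 min

By the marginal value theorem, leave when the instantaneous gain rate g'(t) equals the habitat-wide average g(t)/(T + t).
g'(t) = 0.74·380·t^-0.26. Setting 0.74·380·t^-0.26 = 380·t^0.74/(51+t) gives 0.74(51+t) = t, so 0.26·t = 0.74×51.
t* = 0.74×51/0.26 = 145.2 min.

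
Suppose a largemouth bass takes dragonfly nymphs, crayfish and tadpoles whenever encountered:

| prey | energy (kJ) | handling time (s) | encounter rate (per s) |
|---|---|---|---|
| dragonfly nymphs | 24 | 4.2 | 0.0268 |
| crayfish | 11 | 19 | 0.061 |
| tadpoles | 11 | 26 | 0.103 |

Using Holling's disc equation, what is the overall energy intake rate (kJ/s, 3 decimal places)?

0.494 kJ/s

R = (0.0268×24 + 0.061×11 + 0.103×11) / (1 + 0.0268×4.2 + 0.061×19 + 0.103×26) = 2.447/4.95 = 0.4944 kJ/s.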